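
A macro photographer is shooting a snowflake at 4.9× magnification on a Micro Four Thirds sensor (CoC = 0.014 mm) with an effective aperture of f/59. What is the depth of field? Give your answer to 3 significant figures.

0.0688 mm

At magnification m, DoF ≈ 2·N_eff·c/m² = 2 × 59 × 0.014 / 4.9² = 1.652 / 24.01 ≈ 0.0688 mm.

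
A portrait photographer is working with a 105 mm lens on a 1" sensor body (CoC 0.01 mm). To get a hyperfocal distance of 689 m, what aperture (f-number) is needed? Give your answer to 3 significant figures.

f/1.60

Rearrange H = f²/(N·c) + f for N: N = f² / ((H − f)·c).
N = 105² / ((689000 − 105) × 0.01) = 11025 / 6889 ≈ 1.60.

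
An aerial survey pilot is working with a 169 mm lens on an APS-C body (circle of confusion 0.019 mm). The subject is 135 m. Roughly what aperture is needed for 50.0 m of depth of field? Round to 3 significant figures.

f/2.00

Write h = H − f = f²/(N·c). The thin-lens limits are Dn = s·h/(h + (s−f)) and Df = s·h/(h − (s−f)), so DoF = Df − Dn = 2·s·(s−f)·h / (h² − (s−f)²).
That is a quadratic in h: DoF·h² − 2·s·(s−f)·h − DoF·(s−f)² = 0 ⇒ h = (s−f)·(s + √(s² + DoF²)) / DoF = 134831 × (135000 + √(135000² + 50000²)) / 50000 = 134831 × (135000 + 143962) / 50000 ≈ 752254 mm.
Then N = f²/(c·h) = 169² / (0.019 × 752254) = 28561 / 14293 ≈ 2.00.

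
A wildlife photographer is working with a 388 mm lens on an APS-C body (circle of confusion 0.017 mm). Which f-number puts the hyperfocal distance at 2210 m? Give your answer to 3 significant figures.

Rearrange H = f²/(N·c) + f for N: N = f² / ((H − f)·c).
N = 388² / ((2210000 − 388) × 0.017) = 150544 / 37563 ≈ 4.01.

f/4.01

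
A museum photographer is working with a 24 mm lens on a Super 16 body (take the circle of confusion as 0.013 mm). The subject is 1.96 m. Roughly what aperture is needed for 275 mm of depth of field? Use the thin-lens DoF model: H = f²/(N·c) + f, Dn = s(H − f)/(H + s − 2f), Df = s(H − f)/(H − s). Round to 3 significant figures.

Write h = H − f = f²/(N·c). The thin-lens limits are Dn = s·h/(h + (s−f)) and Df = s·h/(h − (s−f)), so DoF = Df − Dn = 2·s·(s−f)·h / (h² − (s−f)²).
That is a quadratic in h: DoF·h² − 2·s·(s−f)·h − DoF·(s−f)² = 0 ⇒ h = (s−f)·(s + √(s² + DoF²)) / DoF = 1936 × (1960 + √(1960² + 275²)) / 275 = 1936 × (1960 + 1979.20) / 275 ≈ 27732 mm.
Then N = f²/(c·h) = 24² / (0.013 × 27732) = 576 / 360.52 ≈ 1.60.

f/1.60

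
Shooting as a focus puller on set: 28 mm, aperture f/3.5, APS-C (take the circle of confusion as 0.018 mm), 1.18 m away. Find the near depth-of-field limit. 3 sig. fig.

Hyperfocal distance H = f²/(N·c) + f = 28²/(3.5 × 0.018) + 28 = 784/0.063 + 28 ≈ 12472.4 mm ≈ 12.47 m.
Near limit Dn = s·(H − f)/(H + s − 2f) = 1180 × (12472.4 − 28) / (12472.4 + 1180 − 2 × 28) = 1180 × 12444.4 / 13596.4 ≈ 1080.0 mm ≈ 1.08 m.

1.08 m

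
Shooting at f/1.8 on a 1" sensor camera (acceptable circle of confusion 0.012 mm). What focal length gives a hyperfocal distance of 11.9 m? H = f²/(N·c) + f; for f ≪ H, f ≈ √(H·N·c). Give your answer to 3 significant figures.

16.0 mm

From H = f²/(N·c) + f, with f ≪ H: f ≈ √(H·N·c) = √(11900 × 1.8 × 0.012) = √257.04 ≈ 16.03 mm.
The +f correction barely moves this — solving exactly, f² + N·c·f − N·c·H = 0 ⇒ f = (−N·c + √((N·c)² + 4·N·c·H))/2 = (−0.0216 + √1028.2)/2 ≈ 16.022 mm, so f ≈ 16.0 mm.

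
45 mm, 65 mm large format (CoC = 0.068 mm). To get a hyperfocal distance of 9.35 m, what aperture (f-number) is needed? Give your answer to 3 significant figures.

f/3.20

Rearrange H = f²/(N·c) + f for N: N = f² / ((H − f)·c).
N = 45² / ((9350 − 45) × 0.068) = 2025 / 632.7 ≈ 3.20.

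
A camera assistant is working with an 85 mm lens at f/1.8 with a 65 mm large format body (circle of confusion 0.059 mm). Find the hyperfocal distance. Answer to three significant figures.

Hyperfocal distance H = f²/(N·c) + f = 85²/(1.8 × 0.059) + 85 = 7225/0.1062 + 85 ≈ 68117.0 mm ≈ 68.1 m.

68.1 m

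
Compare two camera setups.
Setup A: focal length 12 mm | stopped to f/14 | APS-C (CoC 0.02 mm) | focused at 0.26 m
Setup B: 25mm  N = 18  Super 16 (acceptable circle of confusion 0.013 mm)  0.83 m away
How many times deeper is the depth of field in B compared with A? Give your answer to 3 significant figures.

1.68

Setup A: H = 12²/(14×0.02) + 12 ≈ 526.3 mm; DoF = Df − Dn = 502.15 − 175.41 ≈ 326.74 mm.
Setup B: H = 25²/(18×0.013) + 25 ≈ 2695.9 mm; DoF = Df − Dn = 1188.08 − 637.78 ≈ 550.30 mm.
Ratio = 550.30 / 326.74 ≈ 1.68.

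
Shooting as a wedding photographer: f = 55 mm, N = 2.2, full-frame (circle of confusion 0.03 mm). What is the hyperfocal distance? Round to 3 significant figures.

45.9 m

Hyperfocal distance H = f²/(N·c) + f = 55²/(2.2 × 0.03) + 55 = 3025/0.066 + 55 ≈ 45888.3 mm ≈ 45.9 m.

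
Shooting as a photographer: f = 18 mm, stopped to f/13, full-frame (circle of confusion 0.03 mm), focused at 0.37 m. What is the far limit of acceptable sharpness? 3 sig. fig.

Hyperfocal distance H = f²/(N·c) + f = 18²/(13 × 0.03) + 18 = 324/0.39 + 18 ≈ 848.8 mm ≈ 0.849 m.
Far limit Df = s·(H − f)/(H − s) = 370 × (848.8 − 18) / (848.8 − 370) = 370 × 830.8 / 478.8 ≈ 642.03 mm ≈ 0.642 m.

0.642 m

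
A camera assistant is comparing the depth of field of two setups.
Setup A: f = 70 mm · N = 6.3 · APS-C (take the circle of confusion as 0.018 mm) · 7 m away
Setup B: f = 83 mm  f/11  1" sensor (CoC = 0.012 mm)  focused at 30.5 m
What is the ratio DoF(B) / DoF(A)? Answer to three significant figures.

23.4

Setup A: H = 70²/(6.3×0.018) + 70 ≈ 43279.9 mm; DoF = Df − Dn = 8337.1 − 6032.5 ≈ 2304.6 mm.
Setup B: H = 83²/(11×0.012) + 83 ≈ 52272.4 mm; DoF = Df − Dn = 73110 − 19269 ≈ 53841 mm.
Ratio = 53841 / 2304.6 ≈ 23.4.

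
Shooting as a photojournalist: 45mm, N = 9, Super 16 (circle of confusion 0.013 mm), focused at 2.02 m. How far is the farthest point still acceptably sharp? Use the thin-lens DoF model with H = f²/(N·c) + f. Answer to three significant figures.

Hyperfocal distance H = f²/(N·c) + f = 45²/(9 × 0.013) + 45 = 2025/0.117 + 45 ≈ 17352.7 mm ≈ 17.35 m.
Far limit Df = s·(H − f)/(H − s) = 2020 × (17352.7 − 45) / (17352.7 − 2020) = 2020 × 17307.7 / 15332.7 ≈ 2280.2 mm ≈ 2.28 m.

2.28 m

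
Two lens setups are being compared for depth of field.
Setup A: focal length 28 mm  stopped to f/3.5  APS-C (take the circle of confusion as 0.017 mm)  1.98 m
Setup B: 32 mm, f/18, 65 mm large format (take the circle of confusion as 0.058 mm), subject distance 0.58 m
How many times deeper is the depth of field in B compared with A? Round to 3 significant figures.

1.57

Setup A: H = 28²/(3.5×0.017) + 28 ≈ 13204.5 mm; DoF = Df − Dn = 2324.33 − 1724.52 ≈ 599.81 mm.
Setup B: H = 32²/(18×0.058) + 32 ≈ 1012.8 mm; DoF = Df − Dn = 1314.31 − 372.10 ≈ 942.21 mm.
Ratio = 942.21 / 599.81 ≈ 1.57.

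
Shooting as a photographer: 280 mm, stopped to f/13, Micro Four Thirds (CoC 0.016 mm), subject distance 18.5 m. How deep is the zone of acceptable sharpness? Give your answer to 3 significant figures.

1.79 m

Hyperfocal distance H = f²/(N·c) + f = 280²/(13 × 0.016) + 280 = 78400/0.208 + 280 ≈ 377203.1 mm ≈ 377.2 m.
Near limit Dn = s·(H − f)/(H + s − 2f) = 18500 × (377203.1 − 280) / (377203.1 + 18500 − 2 × 280) = 18500 × 376923.1 / 395143.1 ≈ 17647.0 mm.
Far limit Df = s·(H − f)/(H − s) = 18500 × (377203.1 − 280) / (377203.1 − 18500) = 18500 × 376923.1 / 358703.1 ≈ 19439.7 mm.
Depth of field = Df − Dn = 19439.7 − 17647.0 ≈ 1792.7 mm ≈ 1.79 m.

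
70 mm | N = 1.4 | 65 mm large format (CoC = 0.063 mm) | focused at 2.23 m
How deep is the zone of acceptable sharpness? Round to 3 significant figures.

Hyperfocal distance H = f²/(N·c) + f = 70²/(1.4 × 0.063) + 70 = 4900/0.0882 + 70 ≈ 55625.6 mm ≈ 55.63 m.
Near limit Dn = s·(H − f)/(H + s − 2f) = 2230 × (55625.6 − 70) / (55625.6 + 2230 − 2 × 70) = 2230 × 55555.6 / 57715.6 ≈ 2146.54 mm.
Far limit Df = s·(H − f)/(H − s) = 2230 × (55625.6 − 70) / (55625.6 − 2230) = 2230 × 55555.6 / 53395.6 ≈ 2320.21 mm.
Depth of field = Df − Dn = 2320.21 − 2146.54 ≈ 173.67 mm.

174 mm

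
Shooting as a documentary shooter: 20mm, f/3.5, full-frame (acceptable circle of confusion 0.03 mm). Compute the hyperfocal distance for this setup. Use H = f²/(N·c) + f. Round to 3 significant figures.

3.83 m

Hyperfocal distance H = f²/(N·c) + f = 20²/(3.5 × 0.03) + 20 = 400/0.105 + 20 ≈ 3829.5 mm ≈ 3.83 m.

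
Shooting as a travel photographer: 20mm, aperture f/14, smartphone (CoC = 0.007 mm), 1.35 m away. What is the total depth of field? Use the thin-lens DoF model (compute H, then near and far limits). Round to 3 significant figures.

Hyperfocal distance H = f²/(N·c) + f = 20²/(14 × 0.007) + 20 = 400/0.098 + 20 ≈ 4101.6 mm ≈ 4.102 m.
Near limit Dn = s·(H − f)/(H + s − 2f) = 1350 × (4101.6 − 20) / (4101.6 + 1350 − 2 × 20) = 1350 × 4081.6 / 5411.6 ≈ 1018.21 mm.
Far limit Df = s·(H − f)/(H − s) = 1350 × (4101.6 − 20) / (4101.6 − 1350) = 1350 × 4081.6 / 2751.6 ≈ 2002.52 mm.
Depth of field = Df − Dn = 2002.52 − 1018.21 ≈ 984.31 mm ≈ 0.984 m.

0.984 m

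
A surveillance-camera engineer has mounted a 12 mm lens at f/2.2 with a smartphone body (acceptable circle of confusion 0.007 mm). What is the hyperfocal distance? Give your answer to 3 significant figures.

9.36 m

Hyperfocal distance H = f²/(N·c) + f = 12²/(2.2 × 0.007) + 12 = 144/0.0154 + 12 ≈ 9362.6 mm ≈ 9.36 m.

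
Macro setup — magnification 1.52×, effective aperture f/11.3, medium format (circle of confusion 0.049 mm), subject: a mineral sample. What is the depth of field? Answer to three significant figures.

0.479 mm

At magnification m, DoF ≈ 2·N_eff·c/m² = 2 × 11.3 × 0.049 / 1.52² = 1.107 / 2.31 ≈ 0.479 mm.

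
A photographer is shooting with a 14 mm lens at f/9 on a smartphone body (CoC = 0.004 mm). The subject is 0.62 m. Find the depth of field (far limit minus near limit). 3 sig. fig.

140 mm

Hyperfocal distance H = f²/(N·c) + f = 14²/(9 × 0.004) + 14 = 196/0.036 + 14 ≈ 5458.4 mm ≈ 5.458 m.
Near limit Dn = s·(H − f)/(H + s − 2f) = 620 × (5458.4 − 14) / (5458.4 + 620 − 2 × 14) = 620 × 5444.4 / 6050.4 ≈ 557.90 mm.
Far limit Df = s·(H − f)/(H − s) = 620 × (5458.4 − 14) / (5458.4 − 620) = 620 × 5444.4 / 4838.4 ≈ 697.65 mm.
Depth of field = Df − Dn = 697.65 − 557.90 ≈ 139.75 mm.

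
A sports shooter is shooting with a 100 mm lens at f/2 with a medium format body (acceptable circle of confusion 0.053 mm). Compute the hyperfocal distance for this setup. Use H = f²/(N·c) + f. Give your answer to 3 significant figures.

94.4 m

Hyperfocal distance H = f²/(N·c) + f = 100²/(2 × 0.053) + 100 = 10000/0.106 + 100 ≈ 94439.6 mm ≈ 94.4 m.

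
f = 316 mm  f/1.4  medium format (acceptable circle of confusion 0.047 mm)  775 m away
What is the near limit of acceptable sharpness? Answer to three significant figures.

513 m

Hyperfocal distance H = f²/(N·c) + f = 316²/(1.4 × 0.047) + 316 = 99856/0.0658 + 316 ≈ 1517884.4 mm ≈ 1518 m.
Near limit Dn = s·(H − f)/(H + s − 2f) = 775000 × (1517884.4 − 316) / (1517884.4 + 775000 − 2 × 316) = 775000 × 1517568.4 / 2292252.4 ≈ 513083 mm ≈ 513 m.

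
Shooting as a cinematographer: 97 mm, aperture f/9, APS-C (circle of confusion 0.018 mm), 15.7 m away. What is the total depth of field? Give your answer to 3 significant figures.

9.09 m

Hyperfocal distance H = f²/(N·c) + f = 97²/(9 × 0.018) + 97 = 9409/0.162 + 97 ≈ 58177.2 mm ≈ 58.18 m.
Near limit Dn = s·(H − f)/(H + s − 2f) = 15700 × (58177.2 − 97) / (58177.2 + 15700 − 2 × 97) = 15700 × 58080.2 / 73683.2 ≈ 12375.4 mm.
Far limit Df = s·(H − f)/(H − s) = 15700 × (58177.2 − 97) / (58177.2 − 15700) = 15700 × 58080.2 / 42477.2 ≈ 21467.0 mm.
Depth of field = Df − Dn = 21467.0 − 12375.4 ≈ 9091.6 mm ≈ 9.09 m.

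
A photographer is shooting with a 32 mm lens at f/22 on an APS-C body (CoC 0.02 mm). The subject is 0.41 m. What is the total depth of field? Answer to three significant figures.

137 mm

Hyperfocal distance H = f²/(N·c) + f = 32²/(22 × 0.02) + 32 = 1024/0.44 + 32 ≈ 2359.3 mm ≈ 2.359 m.
Near limit Dn = s·(H − f)/(H + s − 2f) = 410 × (2359.3 − 32) / (2359.3 + 410 − 2 × 32) = 410 × 2327.3 / 2705.3 ≈ 352.71 mm.
Far limit Df = s·(H − f)/(H − s) = 410 × (2359.3 − 32) / (2359.3 − 410) = 410 × 2327.3 / 1949.3 ≈ 489.51 mm.
Depth of field = Df − Dn = 489.51 − 352.71 ≈ 136.80 mm.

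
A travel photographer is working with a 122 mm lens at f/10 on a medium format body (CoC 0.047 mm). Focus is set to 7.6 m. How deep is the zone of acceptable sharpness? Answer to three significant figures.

3.80 m

Hyperfocal distance H = f²/(N·c) + f = 122²/(10 × 0.047) + 122 = 14884/0.47 + 122 ≈ 31790.1 mm ≈ 31.79 m.
Near limit Dn = s·(H − f)/(H + s − 2f) = 7600 × (31790.1 − 122) / (31790.1 + 7600 − 2 × 122) = 7600 × 31668.1 / 39146.1 ≈ 6148.2 mm.
Far limit Df = s·(H − f)/(H − s) = 7600 × (31790.1 − 122) / (31790.1 − 7600) = 7600 × 31668.1 / 24190.1 ≈ 9949.4 mm.
Depth of field = Df − Dn = 9949.4 − 6148.2 ≈ 3801.2 mm ≈ 3.80 m.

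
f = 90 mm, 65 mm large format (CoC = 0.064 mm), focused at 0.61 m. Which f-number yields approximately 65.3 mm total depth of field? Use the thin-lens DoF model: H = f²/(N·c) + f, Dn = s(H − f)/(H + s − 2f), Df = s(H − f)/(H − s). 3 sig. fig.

Write h = H − f = f²/(N·c). The thin-lens limits are Dn = s·h/(h + (s−f)) and Df = s·h/(h − (s−f)), so DoF = Df − Dn = 2·s·(s−f)·h / (h² − (s−f)²).
That is a quadratic in h: DoF·h² − 2·s·(s−f)·h − DoF·(s−f)² = 0 ⇒ h = (s−f)·(s + √(s² + DoF²)) / DoF = 520 × (610 + √(610² + 65.3²)) / 65.3 = 520 × (610 + 613.485) / 65.3 ≈ 9742.9 mm.
Then N = f²/(c·h) = 90² / (0.064 × 9742.9) = 8100 / 623.55 ≈ 13.

f/13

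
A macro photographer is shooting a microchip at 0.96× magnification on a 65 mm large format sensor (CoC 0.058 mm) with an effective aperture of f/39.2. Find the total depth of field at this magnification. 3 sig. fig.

4.93 mm

At magnification m, DoF ≈ 2·N_eff·c/m² = 2 × 39.2 × 0.058 / 0.96² = 4.547 / 0.9216 ≈ 4.93 mm.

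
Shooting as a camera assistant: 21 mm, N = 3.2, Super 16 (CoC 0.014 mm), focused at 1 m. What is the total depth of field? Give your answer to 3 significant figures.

201 mm

Hyperfocal distance H = f²/(N·c) + f = 21²/(3.2 × 0.014) + 21 = 441/0.0448 + 21 ≈ 9864.7 mm ≈ 9.865 m.
Near limit Dn = s·(H − f)/(H + s − 2f) = 1000 × (9864.7 − 21) / (9864.7 + 1000 − 2 × 21) = 1000 × 9843.7 / 10822.7 ≈ 909.54 mm.
Far limit Df = s·(H − f)/(H − s) = 1000 × (9864.7 − 21) / (9864.7 − 1000) = 1000 × 9843.7 / 8864.7 ≈ 1110.44 mm.
Depth of field = Df − Dn = 1110.44 − 909.54 ≈ 200.90 mm.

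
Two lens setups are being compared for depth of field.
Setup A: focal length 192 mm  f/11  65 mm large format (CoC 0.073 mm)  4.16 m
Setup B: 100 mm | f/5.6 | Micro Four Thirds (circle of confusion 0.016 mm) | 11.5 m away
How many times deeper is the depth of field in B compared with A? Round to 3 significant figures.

3.28

Setup A: H = 192²/(11×0.073) + 192 ≈ 46099.8 mm; DoF = Df − Dn = 4553.58 − 3829.04 ≈ 724.54 mm.
Setup B: H = 100²/(5.6×0.016) + 100 ≈ 111707.1 mm; DoF = Df − Dn = 12808.3 − 10434.2 ≈ 2374.1 mm.
Ratio = 2374.1 / 724.54 ≈ 3.28.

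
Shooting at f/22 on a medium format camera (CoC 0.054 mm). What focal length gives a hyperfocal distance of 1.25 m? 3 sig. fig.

37.9 mm

From H = f²/(N·c) + f, with f ≪ H: f ≈ √(H·N·c) = √(1250 × 22 × 0.054) = √1485.0 ≈ 38.54 mm.
Exact: f² + N·c·f − N·c·H = 0 ⇒ f = (−N·c + √((N·c)² + 4·N·c·H))/2 = (−1.188 + √5941.4)/2 ≈ 37.946 mm ≈ 37.9 mm.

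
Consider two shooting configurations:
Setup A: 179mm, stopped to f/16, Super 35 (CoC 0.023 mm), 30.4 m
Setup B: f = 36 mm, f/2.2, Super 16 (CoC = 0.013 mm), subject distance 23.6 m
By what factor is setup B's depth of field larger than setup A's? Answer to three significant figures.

1.40

Setup A: H = 179²/(16×0.023) + 179 ≈ 87246.9 mm; DoF = Df − Dn = 46561 − 22567 ≈ 23994 mm.
Setup B: H = 36²/(2.2×0.013) + 36 ≈ 45350.7 mm; DoF = Df − Dn = 49167 − 15526 ≈ 33641 mm.
Ratio = 33641 / 23994 ≈ 1.40.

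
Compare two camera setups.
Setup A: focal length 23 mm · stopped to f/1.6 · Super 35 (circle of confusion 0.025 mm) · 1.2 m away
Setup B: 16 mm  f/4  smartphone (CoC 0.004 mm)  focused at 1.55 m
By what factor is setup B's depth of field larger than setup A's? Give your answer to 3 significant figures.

Setup A: H = 23²/(1.6×0.025) + 23 ≈ 13248.0 mm; DoF = Df − Dn = 1317.23 − 1101.93 ≈ 215.30 mm.
Setup B: H = 16²/(4×0.004) + 16 ≈ 16016.0 mm; DoF = Df − Dn = 1714.36 − 1414.39 ≈ 299.97 mm.
Ratio = 299.97 / 215.30 ≈ 1.39.

1.39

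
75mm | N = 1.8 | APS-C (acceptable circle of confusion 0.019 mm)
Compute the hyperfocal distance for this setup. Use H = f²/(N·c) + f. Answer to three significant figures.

165 m

Hyperfocal distance H = f²/(N·c) + f = 75²/(1.8 × 0.019) + 75 = 5625/0.0342 + 75 ≈ 164548.7 mm ≈ 165 m.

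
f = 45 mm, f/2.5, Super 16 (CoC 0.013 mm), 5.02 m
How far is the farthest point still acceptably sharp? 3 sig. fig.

Hyperfocal distance H = f²/(N·c) + f = 45²/(2.5 × 0.013) + 45 = 2025/0.0325 + 45 ≈ 62352.7 mm ≈ 62.35 m.
Far limit Df = s·(H − f)/(H − s) = 5020 × (62352.7 − 45) / (62352.7 − 5020) = 5020 × 62307.7 / 57332.7 ≈ 5455.6 mm ≈ 5.46 m.

5.46 m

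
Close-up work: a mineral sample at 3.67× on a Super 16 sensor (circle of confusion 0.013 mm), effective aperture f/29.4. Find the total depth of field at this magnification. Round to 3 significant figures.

0.0568 mm

At magnification m, DoF ≈ 2·N_eff·c/m² = 2 × 29.4 × 0.013 / 3.67² = 0.7644 / 13.47 ≈ 0.0568 mm.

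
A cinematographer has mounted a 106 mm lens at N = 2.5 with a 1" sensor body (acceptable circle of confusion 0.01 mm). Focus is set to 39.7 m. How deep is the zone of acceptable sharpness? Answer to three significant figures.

7.05 m

Hyperfocal distance H = f²/(N·c) + f = 106²/(2.5 × 0.01) + 106 = 11236/0.025 + 106 ≈ 449546.0 mm ≈ 449.5 m.
Near limit Dn = s·(H − f)/(H + s − 2f) = 39700 × (449546.0 − 106) / (449546.0 + 39700 − 2 × 106) = 39700 × 449440.0 / 489034.0 ≈ 36485.7 mm.
Far limit Df = s·(H − f)/(H − s) = 39700 × (449546.0 − 106) / (449546.0 − 39700) = 39700 × 449440.0 / 409846.0 ≈ 43535.3 mm.
Depth of field = Df − Dn = 43535.3 − 36485.7 ≈ 7049.6 mm ≈ 7.05 m.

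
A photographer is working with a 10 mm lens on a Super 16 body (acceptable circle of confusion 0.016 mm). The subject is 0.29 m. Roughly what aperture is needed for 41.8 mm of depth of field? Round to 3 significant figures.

Write h = H − f = f²/(N·c). The thin-lens limits are Dn = s·h/(h + (s−f)) and Df = s·h/(h − (s−f)), so DoF = Df − Dn = 2·s·(s−f)·h / (h² − (s−f)²).
That is a quadratic in h: DoF·h² − 2·s·(s−f)·h − DoF·(s−f)² = 0 ⇒ h = (s−f)·(s + √(s² + DoF²)) / DoF = 280 × (290 + √(290² + 41.8²)) / 41.8 = 280 × (290 + 292.997) / 41.8 ≈ 3905.2 mm.
Then N = f²/(c·h) = 10² / (0.016 × 3905.2) = 100 / 62.484 ≈ 1.60.

f/1.60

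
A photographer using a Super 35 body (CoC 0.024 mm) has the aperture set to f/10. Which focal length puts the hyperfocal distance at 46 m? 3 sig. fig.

From H = f²/(N·c) + f, with f ≪ H: f ≈ √(H·N·c) = √(46000 × 10 × 0.024) = √11040 ≈ 105.1 mm.
The +f correction barely moves this — solving exactly, f² + N·c·f − N·c·H = 0 ⇒ f = (−N·c + √((N·c)² + 4·N·c·H))/2 = (−0.24 + √44160)/2 ≈ 104.95 mm, so f ≈ 105 mm.

105 mm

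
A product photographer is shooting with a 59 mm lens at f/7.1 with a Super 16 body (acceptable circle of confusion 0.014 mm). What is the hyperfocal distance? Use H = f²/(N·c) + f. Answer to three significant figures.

35.1 m

Hyperfocal distance H = f²/(N·c) + f = 59²/(7.1 × 0.014) + 59 = 3481/0.0994 + 59 ≈ 35079.1 mm ≈ 35.1 m.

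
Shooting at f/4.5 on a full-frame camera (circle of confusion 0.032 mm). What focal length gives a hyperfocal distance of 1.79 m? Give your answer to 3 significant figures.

16.0 mm

From H = f²/(N·c) + f, with f ≪ H: f ≈ √(H·N·c) = √(1790 × 4.5 × 0.032) = √257.76 ≈ 16.05 mm.
Exact: f² + N·c·f − N·c·H = 0 ⇒ f = (−N·c + √((N·c)² + 4·N·c·H))/2 = (−0.144 + √1031.1)/2 ≈ 15.983 mm ≈ 16.0 mm.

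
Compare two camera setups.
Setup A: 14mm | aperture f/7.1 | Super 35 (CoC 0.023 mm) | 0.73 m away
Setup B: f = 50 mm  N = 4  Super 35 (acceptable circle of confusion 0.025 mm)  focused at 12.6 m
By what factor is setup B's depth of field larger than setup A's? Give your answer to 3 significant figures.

Setup A: H = 14²/(7.1×0.023) + 14 ≈ 1214.2 mm; DoF = Df − Dn = 1809.4 − 457.2 ≈ 1352.2 mm.
Setup B: H = 50²/(4×0.025) + 50 ≈ 25050.0 mm; DoF = Df − Dn = 25301 − 8389 ≈ 16912 mm.
Ratio = 16912 / 1352.2 ≈ 12.5.

12.5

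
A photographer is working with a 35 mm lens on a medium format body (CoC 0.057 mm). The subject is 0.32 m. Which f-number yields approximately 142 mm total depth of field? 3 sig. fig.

Write h = H − f = f²/(N·c). The thin-lens limits are Dn = s·h/(h + (s−f)) and Df = s·h/(h − (s−f)), so DoF = Df − Dn = 2·s·(s−f)·h / (h² − (s−f)²).
That is a quadratic in h: DoF·h² − 2·s·(s−f)·h − DoF·(s−f)² = 0 ⇒ h = (s−f)·(s + √(s² + DoF²)) / DoF = 285 × (320 + √(320² + 142²)) / 142 = 285 × (320 + 350.091) / 142 ≈ 1344.9 mm.
Then N = f²/(c·h) = 35² / (0.057 × 1344.9) = 1225 / 76.659 ≈ 16.

f/16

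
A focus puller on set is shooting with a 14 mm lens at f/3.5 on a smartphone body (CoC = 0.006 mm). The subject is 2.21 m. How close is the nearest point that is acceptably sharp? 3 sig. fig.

1.79 m

Hyperfocal distance H = f²/(N·c) + f = 14²/(3.5 × 0.006) + 14 = 196/0.021 + 14 ≈ 9347.3 mm ≈ 9.347 m.
Near limit Dn = s·(H − f)/(H + s − 2f) = 2210 × (9347.3 − 14) / (9347.3 + 2210 − 2 × 14) = 2210 × 9333.3 / 11529.3 ≈ 1789.1 mm ≈ 1.79 m.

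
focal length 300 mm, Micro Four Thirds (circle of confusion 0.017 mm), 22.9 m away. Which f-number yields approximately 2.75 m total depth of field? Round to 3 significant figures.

Write h = H − f = f²/(N·c). The thin-lens limits are Dn = s·h/(h + (s−f)) and Df = s·h/(h − (s−f)), so DoF = Df − Dn = 2·s·(s−f)·h / (h² − (s−f)²).
That is a quadratic in h: DoF·h² − 2·s·(s−f)·h − DoF·(s−f)² = 0 ⇒ h = (s−f)·(s + √(s² + DoF²)) / DoF = 22600 × (22900 + √(22900² + 2750²)) / 2750 = 22600 × (22900 + 23064.5) / 2750 ≈ 377745 mm.
Then N = f²/(c·h) = 300² / (0.017 × 377745) = 90000 / 6421.7 ≈ 14.

f/14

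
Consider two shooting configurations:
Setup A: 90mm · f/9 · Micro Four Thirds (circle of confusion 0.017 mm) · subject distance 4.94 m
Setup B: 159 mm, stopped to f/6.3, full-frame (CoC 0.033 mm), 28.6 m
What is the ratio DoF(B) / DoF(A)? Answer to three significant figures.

15.5

Setup A: H = 90²/(9×0.017) + 90 ≈ 53031.2 mm; DoF = Df − Dn = 5438.20 − 4525.42 ≈ 912.78 mm.
Setup B: H = 159²/(6.3×0.033) + 159 ≈ 121760.7 mm; DoF = Df − Dn = 37331 − 23179 ≈ 14152 mm.
Ratio = 14152 / 912.78 ≈ 15.5.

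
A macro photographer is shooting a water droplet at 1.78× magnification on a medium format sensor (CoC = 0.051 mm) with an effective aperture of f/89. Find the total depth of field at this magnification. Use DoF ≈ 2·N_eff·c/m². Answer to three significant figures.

At magnification m, DoF ≈ 2·N_eff·c/m² = 2 × 89 × 0.051 / 1.78² = 9.078 / 3.168 ≈ 2.87 mm.

2.87 mm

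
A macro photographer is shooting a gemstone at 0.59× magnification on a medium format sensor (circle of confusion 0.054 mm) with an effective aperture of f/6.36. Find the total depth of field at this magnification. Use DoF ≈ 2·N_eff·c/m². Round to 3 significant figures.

1.97 mm

At magnification m, DoF ≈ 2·N_eff·c/m² = 2 × 6.36 × 0.054 / 0.59² = 0.6869 / 0.3481 ≈ 1.97 mm.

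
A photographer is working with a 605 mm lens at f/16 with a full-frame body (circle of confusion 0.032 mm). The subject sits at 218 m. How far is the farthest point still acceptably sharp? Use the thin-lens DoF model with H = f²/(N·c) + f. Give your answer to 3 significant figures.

Hyperfocal distance H = f²/(N·c) + f = 605²/(16 × 0.032) + 605 = 366025/0.512 + 605 ≈ 715497.6 mm ≈ 715.5 m.
Far limit Df = s·(H − f)/(H − s) = 218000 × (715497.6 − 605) / (715497.6 − 218000) = 218000 × 714892.6 / 497497.6 ≈ 313261 mm ≈ 313 m.

313 m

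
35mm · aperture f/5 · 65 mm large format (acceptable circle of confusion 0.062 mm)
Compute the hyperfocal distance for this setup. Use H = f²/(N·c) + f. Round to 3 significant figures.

3.99 m

Hyperfocal distance H = f²/(N·c) + f = 35²/(5 × 0.062) + 35 = 1225/0.31 + 35 ≈ 3986.6 mm ≈ 3.99 m.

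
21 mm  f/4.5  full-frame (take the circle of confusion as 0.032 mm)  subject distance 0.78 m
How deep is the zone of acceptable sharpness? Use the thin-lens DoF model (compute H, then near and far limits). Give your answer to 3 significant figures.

412 mm

Hyperfocal distance H = f²/(N·c) + f = 21²/(4.5 × 0.032) + 21 = 441/0.144 + 21 ≈ 3083.5 mm ≈ 3.083 m.
Near limit Dn = s·(H − f)/(H + s − 2f) = 780 × (3083.5 − 21) / (3083.5 + 780 − 2 × 21) = 780 × 3062.5 / 3821.5 ≈ 625.08 mm.
Far limit Df = s·(H − f)/(H − s) = 780 × (3083.5 − 21) / (3083.5 − 780) = 780 × 3062.5 / 2303.5 ≈ 1037.01 mm.
Depth of field = Df − Dn = 1037.01 − 625.08 ≈ 411.93 mm.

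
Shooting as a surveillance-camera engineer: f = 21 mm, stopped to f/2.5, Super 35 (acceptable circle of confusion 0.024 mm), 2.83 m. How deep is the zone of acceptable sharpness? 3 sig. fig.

Hyperfocal distance H = f²/(N·c) + f = 21²/(2.5 × 0.024) + 21 = 441/0.06 + 21 ≈ 7371.0 mm ≈ 7.371 m.
Near limit Dn = s·(H − f)/(H + s − 2f) = 2830 × (7371.0 − 21) / (7371.0 + 2830 − 2 × 21) = 2830 × 7350.0 / 10159.0 ≈ 2047.5 mm.
Far limit Df = s·(H − f)/(H − s) = 2830 × (7371.0 − 21) / (7371.0 − 2830) = 2830 × 7350.0 / 4541.0 ≈ 4580.6 mm.
Depth of field = Df − Dn = 4580.6 − 2047.5 ≈ 2533.1 mm ≈ 2.53 m.

2.53 m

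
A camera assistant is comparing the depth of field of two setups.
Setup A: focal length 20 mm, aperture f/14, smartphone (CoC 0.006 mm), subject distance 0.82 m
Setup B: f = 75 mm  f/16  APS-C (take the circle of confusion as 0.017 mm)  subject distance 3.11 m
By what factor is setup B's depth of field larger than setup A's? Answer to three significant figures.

3.29

Setup A: H = 20²/(14×0.006) + 20 ≈ 4781.9 mm; DoF = Df − Dn = 985.58 − 702.05 ≈ 283.53 mm.
Setup B: H = 75²/(16×0.017) + 75 ≈ 20755.1 mm; DoF = Df − Dn = 3644.93 − 2711.99 ≈ 932.94 mm.
Ratio = 932.94 / 283.53 ≈ 3.29.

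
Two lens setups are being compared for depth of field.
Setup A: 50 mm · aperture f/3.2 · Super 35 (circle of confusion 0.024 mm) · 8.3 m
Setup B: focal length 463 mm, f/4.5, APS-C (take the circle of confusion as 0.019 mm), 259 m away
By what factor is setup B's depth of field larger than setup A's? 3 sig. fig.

Setup A: H = 50²/(3.2×0.024) + 50 ≈ 32602.1 mm; DoF = Df − Dn = 11117.7 − 6621.8 ≈ 4495.9 mm.
Setup B: H = 463²/(4.5×0.019) + 463 ≈ 2507702.8 mm; DoF = Df − Dn = 288778 − 234789 ≈ 53989 mm.
Ratio = 53989 / 4495.9 ≈ 12.0.

12.0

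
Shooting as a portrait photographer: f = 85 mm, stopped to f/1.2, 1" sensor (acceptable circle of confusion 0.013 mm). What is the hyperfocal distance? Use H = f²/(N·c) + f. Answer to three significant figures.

463 m

Hyperfocal distance H = f²/(N·c) + f = 85²/(1.2 × 0.013) + 85 = 7225/0.0156 + 85 ≈ 463226.0 mm ≈ 463 m.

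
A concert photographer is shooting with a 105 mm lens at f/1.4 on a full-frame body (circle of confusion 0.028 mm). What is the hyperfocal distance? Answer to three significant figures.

281 m

Hyperfocal distance H = f²/(N·c) + f = 105²/(1.4 × 0.028) + 105 = 11025/0.0392 + 105 ≈ 281355.0 mm ≈ 281 m.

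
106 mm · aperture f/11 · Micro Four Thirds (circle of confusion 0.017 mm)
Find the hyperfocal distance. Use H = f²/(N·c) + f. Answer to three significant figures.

60.2 m

Hyperfocal distance H = f²/(N·c) + f = 106²/(11 × 0.017) + 106 = 11236/0.187 + 106 ≈ 60191.6 mm ≈ 60.2 m.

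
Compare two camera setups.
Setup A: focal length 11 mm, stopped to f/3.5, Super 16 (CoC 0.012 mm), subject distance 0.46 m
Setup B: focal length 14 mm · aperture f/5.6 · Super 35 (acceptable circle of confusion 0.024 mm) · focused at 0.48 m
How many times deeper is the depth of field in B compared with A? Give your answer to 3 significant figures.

Setup A: H = 11²/(3.5×0.012) + 11 ≈ 2892.0 mm; DoF = Df − Dn = 544.93 − 397.98 ≈ 146.95 mm.
Setup B: H = 14²/(5.6×0.024) + 14 ≈ 1472.3 mm; DoF = Df − Dn = 705.41 − 363.76 ≈ 341.65 mm.
Ratio = 341.65 / 146.95 ≈ 2.32.

2.32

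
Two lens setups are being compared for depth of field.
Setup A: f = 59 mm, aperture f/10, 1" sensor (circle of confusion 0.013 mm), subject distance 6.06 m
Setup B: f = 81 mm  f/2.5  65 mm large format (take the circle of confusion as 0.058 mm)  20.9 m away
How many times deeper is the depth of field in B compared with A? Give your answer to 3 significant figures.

8.53

Setup A: H = 59²/(10×0.013) + 59 ≈ 26835.9 mm; DoF = Df − Dn = 7810.4 − 4950.5 ≈ 2859.9 mm.
Setup B: H = 81²/(2.5×0.058) + 81 ≈ 45329.3 mm; DoF = Df − Dn = 38711 − 14314 ≈ 24397 mm.
Ratio = 24397 / 2859.9 ≈ 8.53.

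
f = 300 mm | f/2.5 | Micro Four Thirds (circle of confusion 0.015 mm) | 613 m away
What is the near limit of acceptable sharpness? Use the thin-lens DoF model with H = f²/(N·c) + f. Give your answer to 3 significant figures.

Hyperfocal distance H = f²/(N·c) + f = 300²/(2.5 × 0.015) + 300 = 90000/0.0375 + 300 ≈ 2400300.0 mm ≈ 2400 m.
Near limit Dn = s·(H − f)/(H + s − 2f) = 613000 × (2400300.0 − 300) / (2400300.0 + 613000 − 2 × 300) = 613000 × 2400000.0 / 3012700.0 ≈ 488333 mm ≈ 488 m.

488 m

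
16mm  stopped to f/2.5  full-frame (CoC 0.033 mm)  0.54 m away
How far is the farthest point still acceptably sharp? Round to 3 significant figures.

Hyperfocal distance H = f²/(N·c) + f = 16²/(2.5 × 0.033) + 16 = 256/0.0825 + 16 ≈ 3119.0 mm ≈ 3.119 m.
Far limit Df = s·(H − f)/(H − s) = 540 × (3119.0 − 16) / (3119.0 − 540) = 540 × 3103.0 / 2579.0 ≈ 649.72 mm ≈ 0.650 m.

0.650 m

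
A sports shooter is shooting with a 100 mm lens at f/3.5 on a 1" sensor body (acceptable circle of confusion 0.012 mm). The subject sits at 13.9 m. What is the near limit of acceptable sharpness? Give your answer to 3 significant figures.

13.1 m

Hyperfocal distance H = f²/(N·c) + f = 100²/(3.5 × 0.012) + 100 = 10000/0.042 + 100 ≈ 238195.2 mm ≈ 238.2 m.
Near limit Dn = s·(H − f)/(H + s − 2f) = 13900 × (238195.2 − 100) / (238195.2 + 13900 − 2 × 100) = 13900 × 238095.2 / 251895.2 ≈ 13138 mm ≈ 13.1 m.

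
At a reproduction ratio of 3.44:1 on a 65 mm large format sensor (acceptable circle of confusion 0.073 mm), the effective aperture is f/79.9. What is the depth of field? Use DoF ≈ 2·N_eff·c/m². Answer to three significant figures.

0.986 mm

At magnification m, DoF ≈ 2·N_eff·c/m² = 2 × 79.9 × 0.073 / 3.44² = 11.67 / 11.83 ≈ 0.986 mm.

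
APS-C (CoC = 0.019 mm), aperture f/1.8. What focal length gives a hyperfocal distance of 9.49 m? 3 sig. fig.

18.0 mm

From H = f²/(N·c) + f, with f ≪ H: f ≈ √(H·N·c) = √(9490 × 1.8 × 0.019) = √324.56 ≈ 18.02 mm.
The +f correction barely moves this — solving exactly, f² + N·c·f − N·c·H = 0 ⇒ f = (−N·c + √((N·c)² + 4·N·c·H))/2 = (−0.0342 + √1298.2)/2 ≈ 17.998 mm, so f ≈ 18.0 mm.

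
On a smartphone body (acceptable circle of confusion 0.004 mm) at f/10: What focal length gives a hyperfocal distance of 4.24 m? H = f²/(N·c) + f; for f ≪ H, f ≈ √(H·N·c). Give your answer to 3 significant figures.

13.0 mm

From H = f²/(N·c) + f, with f ≪ H: f ≈ √(H·N·c) = √(4240 × 10 × 0.004) = √169.60 ≈ 13.02 mm.
The +f correction barely moves this — solving exactly, f² + N·c·f − N·c·H = 0 ⇒ f = (−N·c + √((N·c)² + 4·N·c·H))/2 = (−0.04 + √678.40)/2 ≈ 13.003 mm, so f ≈ 13.0 mm.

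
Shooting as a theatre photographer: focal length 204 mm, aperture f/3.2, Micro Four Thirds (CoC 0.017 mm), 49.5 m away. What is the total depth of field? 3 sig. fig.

Hyperfocal distance H = f²/(N·c) + f = 204²/(3.2 × 0.017) + 204 = 41616/0.0544 + 204 ≈ 765204.0 mm ≈ 765.2 m.
Near limit Dn = s·(H − f)/(H + s − 2f) = 49500 × (765204.0 − 204) / (765204.0 + 49500 − 2 × 204) = 49500 × 765000.0 / 814296.0 ≈ 46503.4 mm.
Far limit Df = s·(H − f)/(H − s) = 49500 × (765204.0 − 204) / (765204.0 − 49500) = 49500 × 765000.0 / 715704.0 ≈ 52909.4 mm.
Depth of field = Df − Dn = 52909.4 − 46503.4 ≈ 6406.0 mm ≈ 6.41 m.

6.41 m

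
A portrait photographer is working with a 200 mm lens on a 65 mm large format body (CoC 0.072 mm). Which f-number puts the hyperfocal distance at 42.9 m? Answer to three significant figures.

f/13

Rearrange H = f²/(N·c) + f for N: N = f² / ((H − f)·c).
N = 200² / ((42900 − 200) × 0.072) = 40000 / 3074 ≈ 13.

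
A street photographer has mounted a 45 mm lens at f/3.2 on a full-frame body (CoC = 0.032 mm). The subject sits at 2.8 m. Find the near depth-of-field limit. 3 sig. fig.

2.46 m

Hyperfocal distance H = f²/(N·c) + f = 45²/(3.2 × 0.032) + 45 = 2025/0.1024 + 45 ≈ 19820.4 mm ≈ 19.82 m.
Near limit Dn = s·(H − f)/(H + s − 2f) = 2800 × (19820.4 − 45) / (19820.4 + 2800 − 2 × 45) = 2800 × 19775.4 / 22530.4 ≈ 2457.6 mm ≈ 2.46 m.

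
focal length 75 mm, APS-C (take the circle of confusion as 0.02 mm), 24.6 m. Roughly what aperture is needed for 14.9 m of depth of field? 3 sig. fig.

Write h = H − f = f²/(N·c). The thin-lens limits are Dn = s·h/(h + (s−f)) and Df = s·h/(h − (s−f)), so DoF = Df − Dn = 2·s·(s−f)·h / (h² − (s−f)²).
That is a quadratic in h: DoF·h² − 2·s·(s−f)·h − DoF·(s−f)² = 0 ⇒ h = (s−f)·(s + √(s² + DoF²)) / DoF = 24525 × (24600 + √(24600² + 14900²)) / 14900 = 24525 × (24600 + 28760.6) / 14900 ≈ 87830 mm.
Then N = f²/(c·h) = 75² / (0.02 × 87830) = 5625 / 1756.6 ≈ 3.20.

f/3.20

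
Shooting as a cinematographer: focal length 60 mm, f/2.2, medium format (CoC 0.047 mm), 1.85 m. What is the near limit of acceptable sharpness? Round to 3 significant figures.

1.76 m

Hyperfocal distance H = f²/(N·c) + f = 60²/(2.2 × 0.047) + 60 = 3600/0.1034 + 60 ≈ 34876.2 mm ≈ 34.88 m.
Near limit Dn = s·(H − f)/(H + s − 2f) = 1850 × (34876.2 − 60) / (34876.2 + 1850 − 2 × 60) = 1850 × 34816.2 / 36606.2 ≈ 1759.5 mm ≈ 1.76 m.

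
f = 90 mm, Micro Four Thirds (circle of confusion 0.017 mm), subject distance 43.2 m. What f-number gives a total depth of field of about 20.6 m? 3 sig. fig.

Write h = H − f = f²/(N·c). The thin-lens limits are Dn = s·h/(h + (s−f)) and Df = s·h/(h − (s−f)), so DoF = Df − Dn = 2·s·(s−f)·h / (h² − (s−f)²).
That is a quadratic in h: DoF·h² − 2·s·(s−f)·h − DoF·(s−f)² = 0 ⇒ h = (s−f)·(s + √(s² + DoF²)) / DoF = 43110 × (43200 + √(43200² + 20600²)) / 20600 = 43110 × (43200 + 47860.2) / 20600 ≈ 190563 mm.
Then N = f²/(c·h) = 90² / (0.017 × 190563) = 8100 / 3239.6 ≈ 2.50.

f/2.50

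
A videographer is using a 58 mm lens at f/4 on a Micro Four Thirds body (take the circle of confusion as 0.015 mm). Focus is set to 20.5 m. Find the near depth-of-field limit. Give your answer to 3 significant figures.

Hyperfocal distance H = f²/(N·c) + f = 58²/(4 × 0.015) + 58 = 3364/0.06 + 58 ≈ 56124.7 mm ≈ 56.12 m.
Near limit Dn = s·(H − f)/(H + s − 2f) = 20500 × (56124.7 − 58) / (56124.7 + 20500 − 2 × 58) = 20500 × 56066.7 / 76508.7 ≈ 15023 mm ≈ 15.0 m.

15.0 m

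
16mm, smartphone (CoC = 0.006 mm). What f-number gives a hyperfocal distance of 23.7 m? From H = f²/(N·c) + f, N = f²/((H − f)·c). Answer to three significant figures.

Rearrange H = f²/(N·c) + f for N: N = f² / ((H − f)·c).
N = 16² / ((23700 − 16) × 0.006) = 256 / 142.1 ≈ 1.80.

f/1.80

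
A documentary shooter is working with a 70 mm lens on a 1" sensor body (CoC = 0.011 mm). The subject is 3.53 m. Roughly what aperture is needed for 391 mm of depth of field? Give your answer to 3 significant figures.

f/7.11

Write h = H − f = f²/(N·c). The thin-lens limits are Dn = s·h/(h + (s−f)) and Df = s·h/(h − (s−f)), so DoF = Df − Dn = 2·s·(s−f)·h / (h² − (s−f)²).
That is a quadratic in h: DoF·h² − 2·s·(s−f)·h − DoF·(s−f)² = 0 ⇒ h = (s−f)·(s + √(s² + DoF²)) / DoF = 3460 × (3530 + √(3530² + 391²)) / 391 = 3460 × (3530 + 3551.59) / 391 ≈ 62666 mm.
Then N = f²/(c·h) = 70² / (0.011 × 62666) = 4900 / 689.32 ≈ 7.11.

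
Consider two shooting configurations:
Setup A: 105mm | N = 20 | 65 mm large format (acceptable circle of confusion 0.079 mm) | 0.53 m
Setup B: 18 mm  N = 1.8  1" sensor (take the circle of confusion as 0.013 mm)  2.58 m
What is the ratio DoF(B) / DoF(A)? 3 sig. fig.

Setup A: H = 105²/(20×0.079) + 105 ≈ 7082.8 mm; DoF = Df − Dn = 564.374 − 499.573 ≈ 64.801 mm.
Setup B: H = 18²/(1.8×0.013) + 18 ≈ 13864.2 mm; DoF = Df − Dn = 3165.77 − 2177.15 ≈ 988.62 mm.
Ratio = 988.62 / 64.801 ≈ 15.3.

15.3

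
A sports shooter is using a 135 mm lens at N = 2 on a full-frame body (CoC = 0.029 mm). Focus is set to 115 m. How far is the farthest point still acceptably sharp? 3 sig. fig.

Hyperfocal distance H = f²/(N·c) + f = 135²/(2 × 0.029) + 135 = 18225/0.058 + 135 ≈ 314359.1 mm ≈ 314.4 m.
Far limit Df = s·(H − f)/(H − s) = 115000 × (314359.1 − 135) / (314359.1 − 115000) = 115000 × 314224.1 / 199359.1 ≈ 181260 mm ≈ 181 m.

181 m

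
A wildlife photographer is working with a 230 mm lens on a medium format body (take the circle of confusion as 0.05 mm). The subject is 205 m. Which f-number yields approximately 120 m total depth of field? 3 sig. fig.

Write h = H − f = f²/(N·c). The thin-lens limits are Dn = s·h/(h + (s−f)) and Df = s·h/(h − (s−f)), so DoF = Df − Dn = 2·s·(s−f)·h / (h² − (s−f)²).
That is a quadratic in h: DoF·h² − 2·s·(s−f)·h − DoF·(s−f)² = 0 ⇒ h = (s−f)·(s + √(s² + DoF²)) / DoF = 204770 × (205000 + √(205000² + 120000²)) / 120000 = 204770 × (205000 + 237539) / 120000 ≈ 755157 mm.
Then N = f²/(c·h) = 230² / (0.05 × 755157) = 52900 / 37758 ≈ 1.40.

f/1.40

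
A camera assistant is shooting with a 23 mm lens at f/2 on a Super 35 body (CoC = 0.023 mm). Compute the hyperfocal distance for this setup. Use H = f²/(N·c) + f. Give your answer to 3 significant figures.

11.5 m

Hyperfocal distance H = f²/(N·c) + f = 23²/(2 × 0.023) + 23 = 529/0.046 + 23 ≈ 11523.0 mm ≈ 11.5 m.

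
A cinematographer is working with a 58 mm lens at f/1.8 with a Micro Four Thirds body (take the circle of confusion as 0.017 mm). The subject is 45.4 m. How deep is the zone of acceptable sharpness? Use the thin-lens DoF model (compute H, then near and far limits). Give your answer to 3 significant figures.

Hyperfocal distance H = f²/(N·c) + f = 58²/(1.8 × 0.017) + 58 = 3364/0.0306 + 58 ≈ 109992.6 mm ≈ 110.0 m.
Near limit Dn = s·(H − f)/(H + s − 2f) = 45400 × (109992.6 − 58) / (109992.6 + 45400 − 2 × 58) = 45400 × 109934.6 / 155276.6 ≈ 32143 mm.
Far limit Df = s·(H − f)/(H − s) = 45400 × (109992.6 − 58) / (109992.6 − 45400) = 45400 × 109934.6 / 64592.6 ≈ 77269 mm.
Depth of field = Df − Dn = 77269 − 32143 ≈ 45126 mm ≈ 45.1 m.

45.1 m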